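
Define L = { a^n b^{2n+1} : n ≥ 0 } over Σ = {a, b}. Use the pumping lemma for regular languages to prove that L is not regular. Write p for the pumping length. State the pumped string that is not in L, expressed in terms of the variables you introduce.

a^{p+k} b^{2p+1}

Suppose for contradiction that L is regular, and let p be the pumping length.
Choose w = a^p b^{2p+1}, which is in L with |w| = 3p+1 ≥ p.
Write w = xyz as guaranteed by the lemma, with |xy| ≤ p and y is nonempty.
Since the first p symbols of w are all a's and |xy| ≤ p, y lies entirely in the leading a-block: y = a^k for some k with 1 ≤ k ≤ p.
Pump with i = 2: xy^2z = a^{p+k} b^{2p+1}. For this to lie in L we would need 2p+1 = 2(p+k)+1, which forces k = 0. But k ≥ 1, so xy^2z ∉ L.
Contradiction. Therefore L is not regular.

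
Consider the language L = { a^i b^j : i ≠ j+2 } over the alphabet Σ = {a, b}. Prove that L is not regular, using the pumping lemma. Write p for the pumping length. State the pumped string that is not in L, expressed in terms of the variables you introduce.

a^{p+p!} b^{p+p!-2}

Assume L is regular; let p be its pumping constant.
Choose w = a^p b^{p+p!-2}. Since p ≠ (p+p!-2)+2 = p+p!, w ∈ L; and |w| ≥ p.
Write w = xyz as guaranteed by the lemma, with |xy| ≤ p and |y| > 0.
Since the first p symbols of w are all a's and |xy| ≤ p, y lies entirely in the leading a-block: y = a^k for some k with 1 ≤ k ≤ p.
Since 1 ≤ k ≤ p, k divides p!; set t = 1 + p!/k. Then xy^t z has p + (p!/k)·k = p + p! copies of a. Now the a-count is p+p! and (b-count)+2 = (p+p!-2)+2 = p+p!, so i ≠ j+2 fails. So xy^t z = a^{p+p!} b^{p+p!-2} ∉ L.
This contradicts the pumping lemma, so L is not regular.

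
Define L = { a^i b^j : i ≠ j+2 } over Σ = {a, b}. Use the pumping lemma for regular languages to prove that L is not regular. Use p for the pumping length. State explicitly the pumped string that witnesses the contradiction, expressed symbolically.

a^{p+p!} b^{p+p!-2}

Toward a contradiction, assume L is regular with pumping length p.
Choose w = a^p b^{p+p!-2}. Since p ≠ (p+p!-2)+2 = p+p!, w ∈ L; and |w| ≥ p.
The pumping lemma gives a decomposition w = xyz where |xy| ≤ p and |y| ≥ 1.
Because |xy| ≤ p and w begins with p copies of a, we have y = a^k with 1 ≤ k ≤ p.
Since 1 ≤ k ≤ p, k divides p!; set t = 1 + p!/k. Then xy^t z has p + (p!/k)·k = p + p! copies of a. Now the a-count is p+p! and (b-count)+2 = (p+p!-2)+2 = p+p!, so i ≠ j+2 fails. So xy^t z = a^{p+p!} b^{p+p!-2} ∉ L.
This is a contradiction; hence L is not regular.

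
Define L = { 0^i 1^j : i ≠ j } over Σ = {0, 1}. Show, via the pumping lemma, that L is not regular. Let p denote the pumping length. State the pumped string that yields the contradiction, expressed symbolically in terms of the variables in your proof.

Suppose for contradiction that L is regular, and let p be the pumping length.
Choose w = 0^p 1^{p+p!}. Since p ≠ p+p!, w ∈ L; and |w| ≥ p.
The pumping lemma gives a decomposition w = xyz where |xy| ≤ p and |y| ≥ 1.
The first p characters of w are 0's, so xy (and hence y) consists only of 0's. Write y = 0^k, 1 ≤ k ≤ p.
Since 1 ≤ k ≤ p, k divides p!; set t = 1 + p!/k. Then xy^t z has p + (p!/k)·k = p + p! copies of 0. Now the 0-count equals the 1-count, so i ≠ j fails. So xy^t z = 0^{p+p!} 1^{p+p!} ∉ L.
Contradiction. Therefore L is not regular.

0^{p+p!} 1^{p+p!}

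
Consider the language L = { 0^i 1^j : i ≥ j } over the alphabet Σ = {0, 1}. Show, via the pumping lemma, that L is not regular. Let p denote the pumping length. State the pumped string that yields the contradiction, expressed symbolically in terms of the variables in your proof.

0^{p-k} 1^p

Toward a contradiction, assume L is regular with pumping length p.
Choose w = 0^p 1^p ∈ L, with |w| = 2p ≥ p.
Write w = xyz as guaranteed by the lemma, with |xy| ≤ p and |y| > 0.
Because |xy| ≤ p and w begins with p copies of 0, we have y = 0^k with 1 ≤ k ≤ p.
Consider xy^0z = xz = 0^{p-k} 1^p. Since k ≥ 1, the 0-count p-k is less than p, so i ≥ j fails; thus xz ∉ L.
This is a contradiction; hence L is not regular.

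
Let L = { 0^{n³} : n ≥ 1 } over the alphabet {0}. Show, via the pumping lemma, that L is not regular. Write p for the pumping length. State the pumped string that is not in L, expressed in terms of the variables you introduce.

0^{p³+k}

Toward a contradiction, assume L is regular with pumping length p.
Take w = 0^{p³} ∈ L with |w| = p³ ≥ p.
The pumping lemma gives a decomposition w = xyz where |xy| ≤ p and y is nonempty.
Then y = 0^k for some k with 1 ≤ k ≤ p.
Pump with i = 2: xy^2z = 0^{p³+k}. Since 1 ≤ k ≤ p, p³ < p³+k ≤ p³+p < p³+3p²+3p+1 = (p+1)³, so p³+k is not a perfect cube. So xy^2z ∉ L.
Contradiction. Therefore L is not regular.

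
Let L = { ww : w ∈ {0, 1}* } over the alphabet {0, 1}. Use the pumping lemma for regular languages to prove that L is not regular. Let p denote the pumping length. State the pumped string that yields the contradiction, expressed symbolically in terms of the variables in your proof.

0^{p+k} 1^p 0^p 1^p

Assume L is regular. Let p be the pumping length given by the pumping lemma.
Take w = 0^p 1^p 0^p 1^p = uu where u = 0^p1^p; then w ∈ L and |w| = 4p ≥ p.
The pumping lemma gives a decomposition w = xyz where |xy| ≤ p and |y| > 0.
Since the first p symbols of w are all 0's and |xy| ≤ p, y lies entirely in the leading 0-block: y = 0^k for some k with 1 ≤ k ≤ p.
Pump with i = 2: xy^2z = 0^{p+k} 1^p 0^p 1^p, of length 4p+k. Suppose this equals vv. The string starts with 0 and ends with 1, so v does too; thus the boundary between the two copies of v is a 1→0 transition. There is exactly one such transition, at position 2p+k, so |v| = 2p+k and |vv| = 4p+2k ≠ 4p+k since k ≥ 1. So xy^2z ∉ L.
This contradicts the pumping lemma, so L is not regular.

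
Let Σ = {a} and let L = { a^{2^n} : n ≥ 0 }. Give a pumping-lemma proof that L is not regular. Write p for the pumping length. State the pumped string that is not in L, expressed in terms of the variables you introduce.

a^{2^p+k}

Suppose for contradiction that L is regular, and let p be the pumping length.
Take w = a^{2^p} ∈ L with |w| = 2^p ≥ p.
Write w = xyz as guaranteed by the lemma, with |xy| ≤ p and |y| ≥ 1.
Then y = a^k for some k with 1 ≤ k ≤ p.
Pump with i = 2: xy^2z = a^{2^p+k}. Since 1 ≤ k ≤ p < 2^p, we have 2^p < 2^p+k < 2^{p+1}, so 2^p+k is not a power of 2. So xy^2z ∉ L.
This is a contradiction; hence L is not regular.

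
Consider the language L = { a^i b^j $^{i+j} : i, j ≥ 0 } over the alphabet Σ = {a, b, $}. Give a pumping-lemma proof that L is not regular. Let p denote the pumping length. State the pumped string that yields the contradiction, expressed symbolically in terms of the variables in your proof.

Assume L is regular; let p be its pumping constant.
Take w = a^p b^p $^{2p} ∈ L (with i=j=p, i+j=2p), |w| = 4p ≥ p.
By the pumping lemma, w = xyz with |xy| ≤ p and |y| ≥ 1.
Since the first p symbols of w are all a's and |xy| ≤ p, y lies entirely in the leading a-block: y = a^k for some k with 1 ≤ k ≤ p.
Consider xy^2z = a^{p+k} b^p $^{2p}. Now the a- and b-counts sum to 2p+k, but the $-count is 2p ≠ 2p+k. So xy^2z ∉ L.
This contradicts the pumping lemma, so L is not regular.

a^{p+k} b^p $^{2p}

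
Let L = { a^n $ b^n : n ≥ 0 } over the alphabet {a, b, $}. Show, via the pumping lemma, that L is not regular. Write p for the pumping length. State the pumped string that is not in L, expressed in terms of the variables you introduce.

a^{p+k} $ b^p

Suppose for contradiction that L is regular, and let p be the pumping length.
Take w = a^p $ b^p ∈ L with |w| = 2p+1 ≥ p.
Write w = xyz as guaranteed by the lemma, with |xy| ≤ p and |y| > 0.
Because |xy| ≤ p and w begins with p copies of a, we have y = a^k with 1 ≤ k ≤ p.
Pump with i = 2: xy^2z = a^{p+k} $ b^p, which would require p+k = p. But k ≥ 1, so xy^2z ∉ L.
This is a contradiction; hence L is not regular.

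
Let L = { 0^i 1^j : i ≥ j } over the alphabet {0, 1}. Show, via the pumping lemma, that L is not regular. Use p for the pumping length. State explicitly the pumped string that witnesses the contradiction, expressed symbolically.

0^{p-k} 1^p

Suppose for contradiction that L is regular, and let p be the pumping length.
Choose w = 0^p 1^p ∈ L, with |w| = 2p ≥ p.
By the pumping lemma, w = xyz with |xy| ≤ p and |y| ≥ 1.
Because |xy| ≤ p and w begins with p copies of 0, we have y = 0^k with 1 ≤ k ≤ p.
Consider xy^0z = xz = 0^{p-k} 1^p. Since k ≥ 1, the 0-count p-k is less than p, so i ≥ j fails; thus xz ∉ L.
This is a contradiction; hence L is not regular.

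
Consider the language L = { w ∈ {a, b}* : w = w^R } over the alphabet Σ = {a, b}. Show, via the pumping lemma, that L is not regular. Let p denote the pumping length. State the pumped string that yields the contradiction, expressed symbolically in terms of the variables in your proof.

Assume L is regular; let p be its pumping constant.
Take w = a^p b a^p, a palindrome of length 2p+1 ≥ p.
By the pumping lemma, w = xyz with |xy| ≤ p and |y| ≥ 1.
The first p characters of w are a's, so xy (and hence y) consists only of a's. Write y = a^k, 1 ≤ k ≤ p.
Pump with i = 2: xy^2z = a^{p+k} b a^p. Its reverse is a^p b a^{p+k}, which differs from xy^2z since k ≥ 1. So xy^2z is not a palindrome and xy^2z ∉ L.
Contradiction. Therefore L is not regular.

a^{p+k} b a^p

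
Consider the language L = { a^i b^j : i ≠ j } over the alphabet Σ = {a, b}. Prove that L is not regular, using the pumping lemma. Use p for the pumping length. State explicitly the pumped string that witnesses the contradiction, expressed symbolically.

a^{p+p!} b^{p+p!}

Toward a contradiction, assume L is regular with pumping length p.
Choose w = a^p b^{p+p!}. Since p ≠ p+p!, w ∈ L; and |w| ≥ p.
By the pumping lemma, w = xyz with |xy| ≤ p and |y| ≥ 1.
Because |xy| ≤ p and w begins with p copies of a, we have y = a^k with 1 ≤ k ≤ p.
Since 1 ≤ k ≤ p, k divides p!; set t = 1 + p!/k. Then xy^t z has p + (p!/k)·k = p + p! copies of a. Now the a-count equals the b-count, so i ≠ j fails. So xy^t z = a^{p+p!} b^{p+p!} ∉ L.
This is a contradiction; hence L is not regular.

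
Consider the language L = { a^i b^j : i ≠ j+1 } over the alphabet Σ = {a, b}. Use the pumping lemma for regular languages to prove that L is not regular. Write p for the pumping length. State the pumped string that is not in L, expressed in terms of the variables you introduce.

Suppose for contradiction that L is regular, and let p be the pumping length.
Choose w = a^p b^{p+p!-1}. Since p ≠ (p+p!-1)+1 = p+p!, w ∈ L; and |w| ≥ p.
By the pumping lemma, w = xyz with |xy| ≤ p and |y| ≥ 1.
Since the first p symbols of w are all a's and |xy| ≤ p, y lies entirely in the leading a-block: y = a^k for some k with 1 ≤ k ≤ p.
Since 1 ≤ k ≤ p, k divides p!; set t = 1 + p!/k. Then xy^t z has p + (p!/k)·k = p + p! copies of a. Now the a-count is p+p! and (b-count)+1 = (p+p!-1)+1 = p+p!, so i ≠ j+1 fails. So xy^t z = a^{p+p!} b^{p+p!-1} ∉ L.
Contradiction. Therefore L is not regular.

a^{p+p!} b^{p+p!-1}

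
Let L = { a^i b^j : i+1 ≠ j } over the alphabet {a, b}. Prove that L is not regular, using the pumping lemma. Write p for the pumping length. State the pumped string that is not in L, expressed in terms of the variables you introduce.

Suppose for contradiction that L is regular, and let p be the pumping length.
Choose w = a^p b^{p+p!+1}. Since p ≠ (p+p!+1)-1 = p+p!, w ∈ L; and |w| ≥ p.
The pumping lemma gives a decomposition w = xyz where |xy| ≤ p and y is nonempty.
Because |xy| ≤ p and w begins with p copies of a, we have y = a^k with 1 ≤ k ≤ p.
Since 1 ≤ k ≤ p, k divides p!; set t = 1 + p!/k. Then xy^t z has p + (p!/k)·k = p + p! copies of a. Now the a-count is p+p! and (b-count)-1 = (p+p!+1)-1 = p+p!, so i+1 ≠ j fails. So xy^t z = a^{p+p!} b^{p+p!+1} ∉ L.
This contradicts the pumping lemma, so L is not regular.

a^{p+p!} b^{p+p!+1}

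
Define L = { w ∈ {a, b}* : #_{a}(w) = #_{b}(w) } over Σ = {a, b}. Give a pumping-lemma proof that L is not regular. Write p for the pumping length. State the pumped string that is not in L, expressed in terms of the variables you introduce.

Suppose for contradiction that L is regular, and let p be the pumping length.
Choose w = a^p b^p ∈ L with |w| = 2p ≥ p.
Write w = xyz as guaranteed by the lemma, with |xy| ≤ p and |y| > 0.
The first p characters of w are a's, so xy (and hence y) consists only of a's. Write y = a^k, 1 ≤ k ≤ p.
Pump with i = 2: xy^2z = a^{p+k} b^p has p+k occurrences of a but only p of b. Since k ≥ 1 the counts differ, so xy^2z ∉ L.
Contradiction. Therefore L is not regular.

a^{p+k} b^p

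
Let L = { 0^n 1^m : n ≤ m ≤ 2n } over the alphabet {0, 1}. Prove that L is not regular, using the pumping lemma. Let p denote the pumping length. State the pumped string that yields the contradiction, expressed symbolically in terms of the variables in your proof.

Assume L is regular. Let p be the pumping length given by the pumping lemma.
Take w = 0^p 1^p ∈ L (since p ≤ p ≤ 2p), with |w| = 2p ≥ p.
By the pumping lemma, w = xyz with |xy| ≤ p and |y| > 0.
Because |xy| ≤ p and w begins with p copies of 0, we have y = 0^k with 1 ≤ k ≤ p.
Pump with i = 2: xy^2z = 0^{p+k} 1^p. Now n = p+k > p = m, so the condition n ≤ m fails. Thus xy^2z ∉ L.
Contradiction. Therefore L is not regular.

0^{p+k} 1^p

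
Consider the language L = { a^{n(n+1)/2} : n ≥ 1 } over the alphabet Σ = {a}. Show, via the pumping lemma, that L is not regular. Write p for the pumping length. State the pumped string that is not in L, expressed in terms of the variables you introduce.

a^{p(p+1)/2+k}

Assume L is regular; let p be its pumping constant.
Take w = a^{p(p+1)/2} ∈ L with |w| = p(p+1)/2 ≥ p.
By the pumping lemma, w = xyz with |xy| ≤ p and y is nonempty.
Then y = a^k for some k with 1 ≤ k ≤ p.
Pump with i = 2: xy^2z = a^{p(p+1)/2+k}. Since 1 ≤ k ≤ p, p(p+1)/2 < p(p+1)/2+k ≤ p(p+1)/2+p < (p+1)(p+2)/2, so p(p+1)/2+k is strictly between consecutive triangular numbers. So xy^2z ∉ L.
This is a contradiction; hence L is not regular.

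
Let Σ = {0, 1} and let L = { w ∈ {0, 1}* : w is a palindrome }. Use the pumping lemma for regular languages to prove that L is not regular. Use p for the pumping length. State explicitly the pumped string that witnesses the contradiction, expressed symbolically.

Assume L is regular; let p be its pumping constant.
Take w = 0^p 1 0^p, a palindrome of length 2p+1 ≥ p.
The pumping lemma gives a decomposition w = xyz where |xy| ≤ p and |y| > 0.
Since the first p symbols of w are all 0's and |xy| ≤ p, y lies entirely in the leading 0-block: y = 0^k for some k with 1 ≤ k ≤ p.
Pump with i = 2: xy^2z = 0^{p+k} 1 0^p. Its reverse is 0^p 1 0^{p+k}, which differs from xy^2z since k ≥ 1. So xy^2z is not a palindrome and xy^2z ∉ L.
Contradiction. Therefore L is not regular.

0^{p+k} 1 0^p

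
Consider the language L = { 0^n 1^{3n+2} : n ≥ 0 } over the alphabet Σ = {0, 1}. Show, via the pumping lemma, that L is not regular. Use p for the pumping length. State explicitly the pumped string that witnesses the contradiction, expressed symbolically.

Assume L is regular; let p be its pumping constant.
Let w = 0^p 1^{3p+2} ∈ L; note |w| = 4p+2 ≥ p.
The pumping lemma gives a decomposition w = xyz where |xy| ≤ p and |y| > 0.
Because |xy| ≤ p and w begins with p copies of 0, we have y = 0^k with 1 ≤ k ≤ p.
Pump with i = 2: xy^2z = 0^{p+k} 1^{3p+2}. For this to lie in L we would need 3p+2 = 3(p+k)+2, which forces k = 0. But k ≥ 1, so xy^2z ∉ L.
Contradiction. Therefore L is not regular.

0^{p+k} 1^{3p+2}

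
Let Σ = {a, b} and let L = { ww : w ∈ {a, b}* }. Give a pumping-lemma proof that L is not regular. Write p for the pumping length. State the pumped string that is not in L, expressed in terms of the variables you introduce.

a^{p+k} b^p a^p b^p

Assume L is regular; let p be its pumping constant.
Take w = a^p b^p a^p b^p = uu where u = a^pb^p; then w ∈ L and |w| = 4p ≥ p.
The pumping lemma gives a decomposition w = xyz where |xy| ≤ p and y is nonempty.
The first p characters of w are a's, so xy (and hence y) consists only of a's. Write y = a^k, 1 ≤ k ≤ p.
Pump with i = 2: xy^2z = a^{p+k} b^p a^p b^p, of length 4p+k. Suppose this equals vv. The string starts with a and ends with b, so v does too; thus the boundary between the two copies of v is a b→a transition. There is exactly one such transition, at position 2p+k, so |v| = 2p+k and |vv| = 4p+2k ≠ 4p+k since k ≥ 1. So xy^2z ∉ L.
This contradicts the pumping lemma, so L is not regular.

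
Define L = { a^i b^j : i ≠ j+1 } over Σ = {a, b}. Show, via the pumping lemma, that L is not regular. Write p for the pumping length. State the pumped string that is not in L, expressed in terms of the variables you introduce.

a^{p+p!} b^{p+p!-1}

Assume L is regular; let p be its pumping constant.
Choose w = a^p b^{p+p!-1}. Since p ≠ (p+p!-1)+1 = p+p!, w ∈ L; and |w| ≥ p.
Write w = xyz as guaranteed by the lemma, with |xy| ≤ p and y is nonempty.
Because |xy| ≤ p and w begins with p copies of a, we have y = a^k with 1 ≤ k ≤ p.
Since 1 ≤ k ≤ p, k divides p!; set t = 1 + p!/k. Then xy^t z has p + (p!/k)·k = p + p! copies of a. Now the a-count is p+p! and (b-count)+1 = (p+p!-1)+1 = p+p!, so i ≠ j+1 fails. So xy^t z = a^{p+p!} b^{p+p!-1} ∉ L.
This contradicts the pumping lemma, so L is not regular.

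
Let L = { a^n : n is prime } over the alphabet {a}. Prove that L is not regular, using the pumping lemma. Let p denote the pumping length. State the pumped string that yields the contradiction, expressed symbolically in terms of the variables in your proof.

Suppose for contradiction that L is regular, and let p be the pumping length.
Let q be a prime with q ≥ p+2 (infinitely many primes exist), and take w = a^q ∈ L with |w| = q ≥ p.
The pumping lemma gives a decomposition w = xyz where |xy| ≤ p and y is nonempty.
Then y = a^k for some k with 1 ≤ k ≤ p.
Since 1 ≤ k ≤ p, |xz| = q-k. Pump with i = q+1: |xy^{q+1}z| = (q-k)+(q+1)k = q+qk = q(1+k), which is composite (both factors ≥ 2). So xy^{q+1}z = a^{q(1+k)} ∉ L.
This contradicts the pumping lemma, so L is not regular.

a^{q(1+k)}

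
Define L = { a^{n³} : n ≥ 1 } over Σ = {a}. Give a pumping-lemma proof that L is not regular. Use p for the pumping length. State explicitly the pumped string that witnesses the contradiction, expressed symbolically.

a^{p³+k}

Toward a contradiction, assume L is regular with pumping length p.
Take w = a^{p³} ∈ L with |w| = p³ ≥ p.
By the pumping lemma, w = xyz with |xy| ≤ p and y is nonempty.
Then y = a^k for some k with 1 ≤ k ≤ p.
Pump with i = 2: xy^2z = a^{p³+k}. Since 1 ≤ k ≤ p, p³ < p³+k ≤ p³+p < p³+3p²+3p+1 = (p+1)³, so p³+k is not a perfect cube. So xy^2z ∉ L.
Contradiction. Therefore L is not regular.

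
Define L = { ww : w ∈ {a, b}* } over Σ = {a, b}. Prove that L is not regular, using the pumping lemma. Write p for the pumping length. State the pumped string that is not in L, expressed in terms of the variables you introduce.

Toward a contradiction, assume L is regular with pumping length p.
Take w = a^p b^p a^p b^p = uu where u = a^pb^p; then w ∈ L and |w| = 4p ≥ p.
The pumping lemma gives a decomposition w = xyz where |xy| ≤ p and |y| ≥ 1.
Since the first p symbols of w are all a's and |xy| ≤ p, y lies entirely in the leading a-block: y = a^k for some k with 1 ≤ k ≤ p.
Pump with i = 2: xy^2z = a^{p+k} b^p a^p b^p, of length 4p+k. Suppose this equals vv. The string starts with a and ends with b, so v does too; thus the boundary between the two copies of v is a b→a transition. There is exactly one such transition, at position 2p+k, so |v| = 2p+k and |vv| = 4p+2k ≠ 4p+k since k ≥ 1. So xy^2z ∉ L.
This is a contradiction; hence L is not regular.

a^{p+k} b^p a^p b^p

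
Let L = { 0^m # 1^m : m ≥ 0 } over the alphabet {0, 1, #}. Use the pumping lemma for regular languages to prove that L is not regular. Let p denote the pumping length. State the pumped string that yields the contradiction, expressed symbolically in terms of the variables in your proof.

0^{p+k} # 1^p

Toward a contradiction, assume L is regular with pumping length p.
Take w = 0^p # 1^p ∈ L with |w| = 2p+1 ≥ p.
By the pumping lemma, w = xyz with |xy| ≤ p and |y| > 0.
Since the first p symbols of w are all 0's and |xy| ≤ p, y lies entirely in the leading 0-block: y = 0^k for some k with 1 ≤ k ≤ p.
Pump with i = 2: xy^2z = 0^{p+k} # 1^p, which would require p+k = p. But k ≥ 1, so xy^2z ∉ L.
Contradiction. Therefore L is not regular.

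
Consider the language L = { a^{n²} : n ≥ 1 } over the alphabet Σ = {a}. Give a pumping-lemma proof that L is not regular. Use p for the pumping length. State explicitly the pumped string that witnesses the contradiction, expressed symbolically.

a^{p²+k}

Suppose for contradiction that L is regular, and let p be the pumping length.
Take w = a^{p²} ∈ L with |w| = p² ≥ p.
By the pumping lemma, w = xyz with |xy| ≤ p and |y| > 0.
Then y = a^k for some k with 1 ≤ k ≤ p.
Pump with i = 2: xy^2z = a^{p²+k}. Since 1 ≤ k ≤ p, p² < p²+k ≤ p²+p < (p+1)², so p²+k lies strictly between consecutive squares and is not a perfect square. So xy^2z ∉ L.
This is a contradiction; hence L is not regular.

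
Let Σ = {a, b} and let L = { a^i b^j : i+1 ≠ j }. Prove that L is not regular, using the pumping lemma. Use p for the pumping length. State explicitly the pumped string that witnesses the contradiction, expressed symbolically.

Suppose for contradiction that L is regular, and let p be the pumping length.
Choose w = a^p b^{p+p!+1}. Since p ≠ (p+p!+1)-1 = p+p!, w ∈ L; and |w| ≥ p.
The pumping lemma gives a decomposition w = xyz where |xy| ≤ p and |y| ≥ 1.
Since the first p symbols of w are all a's and |xy| ≤ p, y lies entirely in the leading a-block: y = a^k for some k with 1 ≤ k ≤ p.
Since 1 ≤ k ≤ p, k divides p!; set t = 1 + p!/k. Then xy^t z has p + (p!/k)·k = p + p! copies of a. Now the a-count is p+p! and (b-count)-1 = (p+p!+1)-1 = p+p!, so i+1 ≠ j fails. So xy^t z = a^{p+p!} b^{p+p!+1} ∉ L.
Contradiction. Therefore L is not regular.

a^{p+p!} b^{p+p!+1}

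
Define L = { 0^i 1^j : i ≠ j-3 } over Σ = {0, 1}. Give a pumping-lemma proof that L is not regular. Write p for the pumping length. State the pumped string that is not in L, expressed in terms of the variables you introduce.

0^{p+p!} 1^{p+p!+3}

Assume L is regular. Let p be the pumping length given by the pumping lemma.
Choose w = 0^p 1^{p+p!+3}. Since p ≠ (p+p!+3)-3 = p+p!, w ∈ L; and |w| ≥ p.
Write w = xyz as guaranteed by the lemma, with |xy| ≤ p and |y| ≥ 1.
Since the first p symbols of w are all 0's and |xy| ≤ p, y lies entirely in the leading 0-block: y = 0^k for some k with 1 ≤ k ≤ p.
Since 1 ≤ k ≤ p, k divides p!; set t = 1 + p!/k. Then xy^t z has p + (p!/k)·k = p + p! copies of 0. Now the 0-count is p+p! and (1-count)-3 = (p+p!+3)-3 = p+p!, so i ≠ j-3 fails. So xy^t z = 0^{p+p!} 1^{p+p!+3} ∉ L.
This is a contradiction; hence L is not regular.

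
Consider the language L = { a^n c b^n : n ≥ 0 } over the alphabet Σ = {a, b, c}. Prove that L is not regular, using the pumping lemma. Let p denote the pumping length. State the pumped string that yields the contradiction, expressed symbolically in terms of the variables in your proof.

a^{p+k} c b^p

Assume L is regular. Let p be the pumping length given by the pumping lemma.
Take w = a^p c b^p ∈ L with |w| = 2p+1 ≥ p.
By the pumping lemma, w = xyz with |xy| ≤ p and |y| ≥ 1.
Because |xy| ≤ p and w begins with p copies of a, we have y = a^k with 1 ≤ k ≤ p.
Pump with i = 2: xy^2z = a^{p+k} c b^p, which would require p+k = p. But k ≥ 1, so xy^2z ∉ L.
This is a contradiction; hence L is not regular.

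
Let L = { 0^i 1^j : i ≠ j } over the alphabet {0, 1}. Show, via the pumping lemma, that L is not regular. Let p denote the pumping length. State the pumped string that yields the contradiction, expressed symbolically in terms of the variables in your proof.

Assume L is regular; let p be its pumping constant.
Choose w = 0^p 1^{p+p!}. Since p ≠ p+p!, w ∈ L; and |w| ≥ p.
By the pumping lemma, w = xyz with |xy| ≤ p and y is nonempty.
Because |xy| ≤ p and w begins with p copies of 0, we have y = 0^k with 1 ≤ k ≤ p.
Since 1 ≤ k ≤ p, k divides p!; set t = 1 + p!/k. Then xy^t z has p + (p!/k)·k = p + p! copies of 0. Now the 0-count equals the 1-count, so i ≠ j fails. So xy^t z = 0^{p+p!} 1^{p+p!} ∉ L.
This contradicts the pumping lemma, so L is not regular.

0^{p+p!} 1^{p+p!}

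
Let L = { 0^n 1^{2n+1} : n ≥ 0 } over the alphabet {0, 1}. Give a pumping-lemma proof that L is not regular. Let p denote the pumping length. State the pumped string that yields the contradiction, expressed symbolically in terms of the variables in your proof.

Suppose for contradiction that L is regular, and let p be the pumping length.
Choose w = 0^p 1^{2p+1}, which is in L with |w| = 3p+1 ≥ p.
The pumping lemma gives a decomposition w = xyz where |xy| ≤ p and |y| > 0.
Because |xy| ≤ p and w begins with p copies of 0, we have y = 0^k with 1 ≤ k ≤ p.
Pump with i = 2: xy^2z = 0^{p+k} 1^{2p+1}. For this to lie in L we would need 2p+1 = 2(p+k)+1, which forces k = 0. But k ≥ 1, so xy^2z ∉ L.
Contradiction. Therefore L is not regular.

0^{p+k} 1^{2p+1}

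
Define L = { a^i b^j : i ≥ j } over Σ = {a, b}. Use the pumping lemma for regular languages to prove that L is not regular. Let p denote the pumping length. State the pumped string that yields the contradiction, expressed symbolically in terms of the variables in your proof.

Suppose for contradiction that L is regular, and let p be the pumping length.
Choose w = a^p b^p ∈ L, with |w| = 2p ≥ p.
The pumping lemma gives a decomposition w = xyz where |xy| ≤ p and |y| > 0.
The first p characters of w are a's, so xy (and hence y) consists only of a's. Write y = a^k, 1 ≤ k ≤ p.
Consider xy^0z = xz = a^{p-k} b^p. Since k ≥ 1, the a-count p-k is less than p, so i ≥ j fails; thus xz ∉ L.
Contradiction. Therefore L is not regular.

a^{p-k} b^p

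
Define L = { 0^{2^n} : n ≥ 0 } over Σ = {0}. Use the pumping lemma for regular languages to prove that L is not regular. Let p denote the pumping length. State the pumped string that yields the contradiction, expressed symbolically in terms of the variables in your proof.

0^{2^p+k}

Toward a contradiction, assume L is regular with pumping length p.
Take w = 0^{2^p} ∈ L with |w| = 2^p ≥ p.
The pumping lemma gives a decomposition w = xyz where |xy| ≤ p and |y| ≥ 1.
Then y = 0^k for some k with 1 ≤ k ≤ p.
Pump with i = 2: xy^2z = 0^{2^p+k}. Since 1 ≤ k ≤ p < 2^p, we have 2^p < 2^p+k < 2^{p+1}, so 2^p+k is not a power of 2. So xy^2z ∉ L.
This is a contradiction; hence L is not regular.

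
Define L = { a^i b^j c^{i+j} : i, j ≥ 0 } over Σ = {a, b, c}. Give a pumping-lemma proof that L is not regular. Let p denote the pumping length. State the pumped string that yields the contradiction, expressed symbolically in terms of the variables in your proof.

a^{p+k} b^p c^{2p}

Assume L is regular. Let p be the pumping length given by the pumping lemma.
Take w = a^p b^p c^{2p} ∈ L (with i=j=p, i+j=2p), |w| = 4p ≥ p.
The pumping lemma gives a decomposition w = xyz where |xy| ≤ p and |y| ≥ 1.
The first p characters of w are a's, so xy (and hence y) consists only of a's. Write y = a^k, 1 ≤ k ≤ p.
Consider xy^2z = a^{p+k} b^p c^{2p}. Now the a- and b-counts sum to 2p+k, but the c-count is 2p ≠ 2p+k. So xy^2z ∉ L.
Contradiction. Therefore L is not regular.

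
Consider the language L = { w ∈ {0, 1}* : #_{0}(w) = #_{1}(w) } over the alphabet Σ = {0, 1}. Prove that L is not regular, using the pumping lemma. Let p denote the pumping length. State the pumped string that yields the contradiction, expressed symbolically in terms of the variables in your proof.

Toward a contradiction, assume L is regular with pumping length p.
Choose w = 0^p 1^p ∈ L with |w| = 2p ≥ p.
By the pumping lemma, w = xyz with |xy| ≤ p and |y| > 0.
The first p characters of w are 0's, so xy (and hence y) consists only of 0's. Write y = 0^k, 1 ≤ k ≤ p.
Pump with i = 2: xy^2z = 0^{p+k} 1^p has p+k occurrences of 0 but only p of 1. Since k ≥ 1 the counts differ, so xy^2z ∉ L.
This contradicts the pumping lemma, so L is not regular.

0^{p+k} 1^p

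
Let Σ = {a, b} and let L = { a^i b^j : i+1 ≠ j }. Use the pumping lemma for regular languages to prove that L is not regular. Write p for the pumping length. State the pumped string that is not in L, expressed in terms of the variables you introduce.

Assume L is regular. Let p be the pumping length given by the pumping lemma.
Choose w = a^p b^{p+p!+1}. Since p ≠ (p+p!+1)-1 = p+p!, w ∈ L; and |w| ≥ p.
Write w = xyz as guaranteed by the lemma, with |xy| ≤ p and |y| ≥ 1.
Since the first p symbols of w are all a's and |xy| ≤ p, y lies entirely in the leading a-block: y = a^k for some k with 1 ≤ k ≤ p.
Since 1 ≤ k ≤ p, k divides p!; set t = 1 + p!/k. Then xy^t z has p + (p!/k)·k = p + p! copies of a. Now the a-count is p+p! and (b-count)-1 = (p+p!+1)-1 = p+p!, so i+1 ≠ j fails. So xy^t z = a^{p+p!} b^{p+p!+1} ∉ L.
This contradicts the pumping lemma, so L is not regular.

a^{p+p!} b^{p+p!+1}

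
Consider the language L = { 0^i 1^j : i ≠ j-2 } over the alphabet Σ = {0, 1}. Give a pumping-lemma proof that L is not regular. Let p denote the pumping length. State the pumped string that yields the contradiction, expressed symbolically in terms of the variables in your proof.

Suppose for contradiction that L is regular, and let p be the pumping length.
Choose w = 0^p 1^{p+p!+2}. Since p ≠ (p+p!+2)-2 = p+p!, w ∈ L; and |w| ≥ p.
By the pumping lemma, w = xyz with |xy| ≤ p and |y| ≥ 1.
The first p characters of w are 0's, so xy (and hence y) consists only of 0's. Write y = 0^k, 1 ≤ k ≤ p.
Since 1 ≤ k ≤ p, k divides p!; set t = 1 + p!/k. Then xy^t z has p + (p!/k)·k = p + p! copies of 0. Now the 0-count is p+p! and (1-count)-2 = (p+p!+2)-2 = p+p!, so i ≠ j-2 fails. So xy^t z = 0^{p+p!} 1^{p+p!+2} ∉ L.
Contradiction. Therefore L is not regular.

0^{p+p!} 1^{p+p!+2}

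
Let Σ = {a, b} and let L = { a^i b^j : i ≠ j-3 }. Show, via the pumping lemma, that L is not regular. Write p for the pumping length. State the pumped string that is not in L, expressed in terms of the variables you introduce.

a^{p+p!} b^{p+p!+3}

Assume L is regular; let p be its pumping constant.
Choose w = a^p b^{p+p!+3}. Since p ≠ (p+p!+3)-3 = p+p!, w ∈ L; and |w| ≥ p.
The pumping lemma gives a decomposition w = xyz where |xy| ≤ p and y is nonempty.
Because |xy| ≤ p and w begins with p copies of a, we have y = a^k with 1 ≤ k ≤ p.
Since 1 ≤ k ≤ p, k divides p!; set t = 1 + p!/k. Then xy^t z has p + (p!/k)·k = p + p! copies of a. Now the a-count is p+p! and (b-count)-3 = (p+p!+3)-3 = p+p!, so i ≠ j-3 fails. So xy^t z = a^{p+p!} b^{p+p!+3} ∉ L.
This contradicts the pumping lemma, so L is not regular.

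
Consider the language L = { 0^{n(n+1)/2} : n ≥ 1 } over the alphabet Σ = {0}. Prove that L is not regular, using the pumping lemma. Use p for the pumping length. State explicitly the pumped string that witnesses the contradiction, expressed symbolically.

0^{p(p+1)/2+k}

Assume L is regular. Let p be the pumping length given by the pumping lemma.
Take w = 0^{p(p+1)/2} ∈ L with |w| = p(p+1)/2 ≥ p.
The pumping lemma gives a decomposition w = xyz where |xy| ≤ p and |y| ≥ 1.
Then y = 0^k for some k with 1 ≤ k ≤ p.
Pump with i = 2: xy^2z = 0^{p(p+1)/2+k}. Since 1 ≤ k ≤ p, p(p+1)/2 < p(p+1)/2+k ≤ p(p+1)/2+p < (p+1)(p+2)/2, so p(p+1)/2+k is strictly between consecutive triangular numbers. So xy^2z ∉ L.
This is a contradiction; hence L is not regular.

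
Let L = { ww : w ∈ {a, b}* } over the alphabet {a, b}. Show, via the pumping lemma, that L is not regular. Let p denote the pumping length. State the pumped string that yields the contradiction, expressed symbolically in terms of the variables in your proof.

Suppose for contradiction that L is regular, and let p be the pumping length.
Take w = a^p b^p a^p b^p = uu where u = a^pb^p; then w ∈ L and |w| = 4p ≥ p.
The pumping lemma gives a decomposition w = xyz where |xy| ≤ p and |y| > 0.
Because |xy| ≤ p and w begins with p copies of a, we have y = a^k with 1 ≤ k ≤ p.
Pump with i = 2: xy^2z = a^{p+k} b^p a^p b^p, of length 4p+k. Suppose this equals vv. The string starts with a and ends with b, so v does too; thus the boundary between the two copies of v is a b→a transition. There is exactly one such transition, at position 2p+k, so |v| = 2p+k and |vv| = 4p+2k ≠ 4p+k since k ≥ 1. So xy^2z ∉ L.
Contradiction. Therefore L is not regular.

a^{p+k} b^p a^p b^p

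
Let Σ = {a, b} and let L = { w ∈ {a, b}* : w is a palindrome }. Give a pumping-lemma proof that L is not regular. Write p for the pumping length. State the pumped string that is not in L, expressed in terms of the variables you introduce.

Toward a contradiction, assume L is regular with pumping length p.
Take w = a^p b a^p, a palindrome of length 2p+1 ≥ p.
Write w = xyz as guaranteed by the lemma, with |xy| ≤ p and y is nonempty.
Because |xy| ≤ p and w begins with p copies of a, we have y = a^k with 1 ≤ k ≤ p.
Pump with i = 2: xy^2z = a^{p+k} b a^p. Its reverse is a^p b a^{p+k}, which differs from xy^2z since k ≥ 1. So xy^2z is not a palindrome and xy^2z ∉ L.
This contradicts the pumping lemma, so L is not regular.

a^{p+k} b a^p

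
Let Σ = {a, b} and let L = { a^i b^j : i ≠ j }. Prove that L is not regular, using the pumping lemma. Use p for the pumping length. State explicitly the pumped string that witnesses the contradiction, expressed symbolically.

Suppose for contradiction that L is regular, and let p be the pumping length.
Choose w = a^p b^{p+p!}. Since p ≠ p+p!, w ∈ L; and |w| ≥ p.
By the pumping lemma, w = xyz with |xy| ≤ p and y is nonempty.
The first p characters of w are a's, so xy (and hence y) consists only of a's. Write y = a^k, 1 ≤ k ≤ p.
Since 1 ≤ k ≤ p, k divides p!; set t = 1 + p!/k. Then xy^t z has p + (p!/k)·k = p + p! copies of a. Now the a-count equals the b-count, so i ≠ j fails. So xy^t z = a^{p+p!} b^{p+p!} ∉ L.
This is a contradiction; hence L is not regular.

a^{p+p!} b^{p+p!}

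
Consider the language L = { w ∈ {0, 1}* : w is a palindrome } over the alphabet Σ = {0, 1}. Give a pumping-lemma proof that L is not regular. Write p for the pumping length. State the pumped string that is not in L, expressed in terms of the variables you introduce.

Assume L is regular; let p be its pumping constant.
Take w = 0^p 1 0^p, a palindrome of length 2p+1 ≥ p.
By the pumping lemma, w = xyz with |xy| ≤ p and |y| ≥ 1.
The first p characters of w are 0's, so xy (and hence y) consists only of 0's. Write y = 0^k, 1 ≤ k ≤ p.
Pump with i = 2: xy^2z = 0^{p+k} 1 0^p. Its reverse is 0^p 1 0^{p+k}, which differs from xy^2z since k ≥ 1. So xy^2z is not a palindrome and xy^2z ∉ L.
This is a contradiction; hence L is not regular.

0^{p+k} 1 0^p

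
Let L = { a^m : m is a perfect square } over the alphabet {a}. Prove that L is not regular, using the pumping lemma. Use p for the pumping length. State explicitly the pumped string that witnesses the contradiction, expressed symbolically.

a^{p²+k}

Assume L is regular. Let p be the pumping length given by the pumping lemma.
Take w = a^{p²} ∈ L with |w| = p² ≥ p.
The pumping lemma gives a decomposition w = xyz where |xy| ≤ p and |y| ≥ 1.
Then y = a^k for some k with 1 ≤ k ≤ p.
Pump with i = 2: xy^2z = a^{p²+k}. Since 1 ≤ k ≤ p, p² < p²+k ≤ p²+p < (p+1)², so p²+k lies strictly between consecutive squares and is not a perfect square. So xy^2z ∉ L.
Contradiction. Therefore L is not regular.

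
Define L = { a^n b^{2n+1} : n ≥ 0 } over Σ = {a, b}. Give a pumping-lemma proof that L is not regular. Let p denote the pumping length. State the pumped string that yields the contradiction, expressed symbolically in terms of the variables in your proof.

Assume L is regular. Let p be the pumping length given by the pumping lemma.
Let w = a^p b^{2p+1} ∈ L; note |w| = 3p+1 ≥ p.
The pumping lemma gives a decomposition w = xyz where |xy| ≤ p and |y| > 0.
Since the first p symbols of w are all a's and |xy| ≤ p, y lies entirely in the leading a-block: y = a^k for some k with 1 ≤ k ≤ p.
Pump with i = 2: xy^2z = a^{p+k} b^{2p+1}. For this to lie in L we would need 2p+1 = 2(p+k)+1, which forces k = 0. But k ≥ 1, so xy^2z ∉ L.
This contradicts the pumping lemma, so L is not regular.

a^{p+k} b^{2p+1}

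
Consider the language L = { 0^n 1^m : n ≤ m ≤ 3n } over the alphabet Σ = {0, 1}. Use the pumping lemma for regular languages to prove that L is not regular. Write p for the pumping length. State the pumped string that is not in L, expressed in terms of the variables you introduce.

Suppose for contradiction that L is regular, and let p be the pumping length.
Take w = 0^p 1^p ∈ L (since p ≤ p ≤ 3p), with |w| = 2p ≥ p.
By the pumping lemma, w = xyz with |xy| ≤ p and |y| > 0.
The first p characters of w are 0's, so xy (and hence y) consists only of 0's. Write y = 0^k, 1 ≤ k ≤ p.
Pump with i = 2: xy^2z = 0^{p+k} 1^p. Now n = p+k > p = m, so the condition n ≤ m fails. Thus xy^2z ∉ L.
This contradicts the pumping lemma, so L is not regular.

0^{p+k} 1^p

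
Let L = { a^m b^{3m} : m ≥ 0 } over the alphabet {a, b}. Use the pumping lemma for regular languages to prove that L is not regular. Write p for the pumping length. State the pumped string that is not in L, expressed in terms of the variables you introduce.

Assume L is regular. Let p be the pumping length given by the pumping lemma.
Choose w = a^p b^{3p}, which is in L with |w| = 4p ≥ p.
Write w = xyz as guaranteed by the lemma, with |xy| ≤ p and |y| ≥ 1.
Because |xy| ≤ p and w begins with p copies of a, we have y = a^k with 1 ≤ k ≤ p.
Pump with i = 2: xy^2z = a^{p+k} b^{3p}. For this to lie in L we would need 3p = 3(p+k), which forces k = 0. But k ≥ 1, so xy^2z ∉ L.
This contradicts the pumping lemma, so L is not regular.

a^{p+k} b^{3p}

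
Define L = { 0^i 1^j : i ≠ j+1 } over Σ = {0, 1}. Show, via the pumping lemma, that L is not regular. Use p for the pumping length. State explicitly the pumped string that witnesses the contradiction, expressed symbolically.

0^{p+p!} 1^{p+p!-1}

Toward a contradiction, assume L is regular with pumping length p.
Choose w = 0^p 1^{p+p!-1}. Since p ≠ (p+p!-1)+1 = p+p!, w ∈ L; and |w| ≥ p.
Write w = xyz as guaranteed by the lemma, with |xy| ≤ p and y is nonempty.
Because |xy| ≤ p and w begins with p copies of 0, we have y = 0^k with 1 ≤ k ≤ p.
Since 1 ≤ k ≤ p, k divides p!; set t = 1 + p!/k. Then xy^t z has p + (p!/k)·k = p + p! copies of 0. Now the 0-count is p+p! and (1-count)+1 = (p+p!-1)+1 = p+p!, so i ≠ j+1 fails. So xy^t z = 0^{p+p!} 1^{p+p!-1} ∉ L.
Contradiction. Therefore L is not regular.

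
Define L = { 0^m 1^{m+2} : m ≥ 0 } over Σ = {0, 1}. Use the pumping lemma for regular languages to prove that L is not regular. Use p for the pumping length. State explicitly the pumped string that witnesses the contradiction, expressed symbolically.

0^{p+k} 1^{p+2}

Assume L is regular. Let p be the pumping length given by the pumping lemma.
Choose w = 0^p 1^{p+2}, which is in L with |w| = 2p+2 ≥ p.
The pumping lemma gives a decomposition w = xyz where |xy| ≤ p and |y| > 0.
The first p characters of w are 0's, so xy (and hence y) consists only of 0's. Write y = 0^k, 1 ≤ k ≤ p.
Pump with i = 2: xy^2z = 0^{p+k} 1^{p+2}. For this to lie in L we would need p+2 = (p+k)+2, which forces k = 0. But k ≥ 1, so xy^2z ∉ L.
This contradicts the pumping lemma, so L is not regular.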